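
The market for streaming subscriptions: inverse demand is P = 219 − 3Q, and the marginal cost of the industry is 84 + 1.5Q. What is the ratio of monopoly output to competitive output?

The monopolist equates marginal revenue to marginal cost: 219 − 6Q = 84 + 1.5Q, so Q = 18. From demand, P = 165.
Competitive equilibrium sets price equal to marginal cost: 219 − 3Q = 84 + 1.5Q, so Q = 30 and P = 129.
Ratio Q_m/Q_c = 18/30 = 0.6.

Q_m/Q_c = 0.6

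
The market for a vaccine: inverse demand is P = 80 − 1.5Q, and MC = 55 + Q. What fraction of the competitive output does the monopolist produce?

Monopoly sets MR = MC: 80 − 3Q = 55 + Q ⇒ Q = 6.25, P = 80 − 1.5·6.25 = 70.625.
Under competition P = MC: 80 − 1.5Q = 55 + Q ⇒ Q = 10, P = 65.
Ratio Q_m/Q_c = 6.25/10 = 0.625.

Q_m/Q_c = 0.625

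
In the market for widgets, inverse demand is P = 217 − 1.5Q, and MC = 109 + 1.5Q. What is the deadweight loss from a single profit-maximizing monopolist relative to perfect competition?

DWL = 216

Competitive equilibrium sets price equal to marginal cost: 217 − 1.5Q = 109 + 1.5Q, so Q = 36 and P = 163.
A monopolist chooses Q where MR = MC. MR = 217 − 3Q; setting this equal to 109 + 1.5Q gives Q = 24 and P = 181.
CS = ½·(217 − 163)·36 = 972; PS = (163·36 − 109·36 − ½·1.5·36²) = 972; TS = 1944.
CS = ½·(217 − 181)·24 = 432; PS = (181·24 − 109·24 − ½·1.5·24²) = 1296; TS = 1728.
DWL = 1944 − 1728 = 216.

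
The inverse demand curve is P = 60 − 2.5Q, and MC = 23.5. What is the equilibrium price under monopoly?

Monopoly sets MR = MC: 60 − 5Q = 23.5 ⇒ Q = 7.3, P = 60 − 2.5·7.3 = 41.75.

P = 41.75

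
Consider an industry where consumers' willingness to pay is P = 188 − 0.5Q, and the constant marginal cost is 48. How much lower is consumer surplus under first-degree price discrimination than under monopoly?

A monopolist chooses Q where MR = MC. MR = 188 − Q; setting this equal to 48 gives Q = 140 and P = 118.
CS = ½·(188 − 118)·140 = 4900.
Under first-degree price discrimination the firm charges each unit its demand price and produces up to where P = MC, i.e. Q = 280. Consumer surplus is zero; producer surplus equals total surplus.
CS = 0.
Change in consumer surplus: 0 − 4900 = −4900.

CS falls by 4900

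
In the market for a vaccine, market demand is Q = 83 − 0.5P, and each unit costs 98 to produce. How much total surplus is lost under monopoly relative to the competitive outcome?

Inverting demand: P = 166 − 2Q.
Under competition P = MC = 98, so Q = (166 − 98)/2 = 34.
Monopoly sets MR = MC: 166 − 4Q = 98 ⇒ Q = 17, P = 166 − 2·17 = 132.
DWL is the triangle between Q = 17 and Q = 34: ½·(34 − 17)·(132 − 98) = 289.

DWL = 289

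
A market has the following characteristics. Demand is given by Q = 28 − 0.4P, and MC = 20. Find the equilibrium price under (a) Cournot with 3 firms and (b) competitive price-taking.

Inverting demand: P = 70 − 2.5Q.
Cournot with 3 identical firms: the symmetric best-response condition is 70 − 10q = 20. Each firm produces q = 5, total output Q = 15, price P = 32.5.
Under competition P = MC = 20, so Q = (70 − 20)/2.5 = 20.

Cournot: P = 32.5; Competition: P = 20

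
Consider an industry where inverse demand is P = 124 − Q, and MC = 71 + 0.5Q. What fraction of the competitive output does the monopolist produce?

A monopolist chooses Q where MR = MC. MR = 124 − 2Q; setting this equal to 71 + 0.5Q gives Q = 21.2 and P = 102.8.
Competitive equilibrium sets price equal to marginal cost: 124 − Q = 71 + 0.5Q, so Q = 106/3 and P = 266/3.
Ratio Q_m/Q_c = 21.2/(106/3) = 0.6.

Q_m/Q_c = 0.6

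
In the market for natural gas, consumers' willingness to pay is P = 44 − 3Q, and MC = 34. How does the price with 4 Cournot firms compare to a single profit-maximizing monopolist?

Cournot: P = 36; Monopoly: P = 39

In a 4-firm Cournot equilibrium, symmetry and the first-order condition give q = (44 − 34)/(15) = 2/3. So Q = 8/3 and P = 36.
A monopolist chooses Q where MR = MC. MR = 44 − 6Q; setting this equal to 34 gives Q = 5/3 and P = 39.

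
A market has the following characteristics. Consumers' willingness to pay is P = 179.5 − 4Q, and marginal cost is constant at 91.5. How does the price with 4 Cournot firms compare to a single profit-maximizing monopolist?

Cournot: P = 109.1; Monopoly: P = 135.5

With 4 symmetric Cournot firms, each firm's FOC gives 179.5 − 20q = 91.5, so q = 4.4, Q = 4·4.4 = 17.6, and P = 109.1.
Monopoly sets MR = MC: 179.5 − 8Q = 91.5 ⇒ Q = 11, P = 179.5 − 4·11 = 135.5.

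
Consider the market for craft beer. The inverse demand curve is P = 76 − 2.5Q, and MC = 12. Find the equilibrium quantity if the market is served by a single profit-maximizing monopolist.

Q = 12.8

A monopolist chooses Q where MR = MC. MR = 76 − 5Q; setting this equal to 12 gives Q = 12.8 and P = 44.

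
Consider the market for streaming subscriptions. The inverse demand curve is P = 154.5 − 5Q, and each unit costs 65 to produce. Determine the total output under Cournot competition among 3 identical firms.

Q = 13.425

Cournot with 3 identical firms: the symmetric best-response condition is 154.5 − 20q = 65. Each firm produces q = 4.475, total output Q = 13.425, price P = 87.375.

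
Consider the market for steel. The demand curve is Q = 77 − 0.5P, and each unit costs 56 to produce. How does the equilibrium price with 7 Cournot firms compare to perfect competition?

Inverting demand: P = 154 − 2Q.
With 7 symmetric Cournot firms, each firm's FOC gives 154 − 16q = 56, so q = 6.125, Q = 7·6.125 = 42.875, and P = 68.25.
Competitive firms price at marginal cost: P = 56, giving Q = 49.

Cournot: P = 68.25; Competition: P = 56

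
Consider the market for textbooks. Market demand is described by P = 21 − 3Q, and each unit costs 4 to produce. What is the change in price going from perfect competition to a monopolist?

Perfect competition: P = MC = 4, so 21 − 3Q = 4 and Q = 17/3.
The monopolist equates marginal revenue to marginal cost: 21 − 6Q = 4, so Q = 17/6. From demand, P = 12.5.
Change in price: 12.5 − 4 = 8.5.

P rises by 8.5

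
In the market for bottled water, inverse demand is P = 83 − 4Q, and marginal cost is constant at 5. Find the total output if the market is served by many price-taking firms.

Perfect competition: P = MC = 5, so 83 − 4Q = 5 and Q = 19.5.

Q = 19.5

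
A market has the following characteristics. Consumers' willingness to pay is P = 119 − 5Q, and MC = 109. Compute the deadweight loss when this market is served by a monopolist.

DWL = 2.5

Perfect competition: P = MC = 109, so 119 − 5Q = 109 and Q = 2.
Monopoly sets MR = MC: 119 − 10Q = 109 ⇒ Q = 1, P = 119 − 5·1 = 114.
DWL is the triangle between Q = 1 and Q = 2: ½·(2 − 1)·(114 − 109) = 2.5.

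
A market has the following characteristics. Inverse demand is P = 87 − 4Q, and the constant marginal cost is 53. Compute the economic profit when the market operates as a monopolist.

Profit = 72.25

A monopolist chooses Q where MR = MC. MR = 87 − 8Q; setting this equal to 53 gives Q = 4.25 and P = 70.
Profit = (70 − 53)·4.25 = 72.25.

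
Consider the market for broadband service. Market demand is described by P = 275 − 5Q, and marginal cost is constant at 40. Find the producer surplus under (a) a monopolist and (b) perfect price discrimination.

The monopolist equates marginal revenue to marginal cost: 275 − 10Q = 40, so Q = 23.5. From demand, P = 157.5.
PS = (157.5 − 40)·23.5 = 2761.25.
A perfectly discriminating monopolist sells every unit with P(Q) ≥ MC(Q), so output equals the competitive quantity Q = 47. Each buyer pays their reservation price, so CS = 0 and the firm captures all surplus.
PS = ½·(275 − 40)·47 = 5522.5.

Monopoly: PS = 2761.25; Perfect PD: PS = 5522.5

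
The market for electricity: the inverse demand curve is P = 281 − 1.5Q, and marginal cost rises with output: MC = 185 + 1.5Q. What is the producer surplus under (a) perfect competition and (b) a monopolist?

Competition: PS = 768; Monopoly: PS = 1024

Under competition P = MC: 281 − 1.5Q = 185 + 1.5Q ⇒ Q = 32, P = 233.
PS = P·Q − VC(Q) = 233·32 − (185·32 + ½·1.5·32²) = 768.
The monopolist equates marginal revenue to marginal cost: 281 − 3Q = 185 + 1.5Q, so Q = 64/3. From demand, P = 249.
PS = P·Q − VC(Q) = 249·64/3 − (185·64/3 + ½·1.5·(64/3)²) = 1024.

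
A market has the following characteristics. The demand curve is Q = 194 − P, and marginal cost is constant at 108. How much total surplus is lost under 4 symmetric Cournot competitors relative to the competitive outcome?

DWL = 147.92

Inverting demand: P = 194 − Q.
Perfect competition: P = MC = 108, so 194 − Q = 108 and Q = 86.
In a 4-firm Cournot equilibrium, symmetry and the first-order condition give q = (194 − 108)/(5) = 17.2. So Q = 68.8 and P = 125.2.
DWL is the triangle between Q = 68.8 and Q = 86: ½·(86 − 68.8)·(125.2 − 108) = 147.92.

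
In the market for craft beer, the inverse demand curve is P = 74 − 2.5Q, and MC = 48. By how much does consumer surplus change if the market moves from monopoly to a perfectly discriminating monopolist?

A monopolist chooses Q where MR = MC. MR = 74 − 5Q; setting this equal to 48 gives Q = 5.2 and P = 61.
CS = ½·(74 − 61)·5.2 = 33.8.
A perfectly discriminating monopolist sells every unit with P(Q) ≥ MC(Q), so output equals the competitive quantity Q = 10.4. Each buyer pays their reservation price, so CS = 0 and the firm captures all surplus.
CS = 0.
Change in consumer surplus: 0 − 33.8 = −33.8.

Consumer surplus falls by 33.8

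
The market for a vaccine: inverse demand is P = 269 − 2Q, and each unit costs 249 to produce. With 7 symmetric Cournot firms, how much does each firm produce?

q_i = 1.25

Cournot with 7 identical firms: the symmetric best-response condition is 269 − 16q = 249. Each firm produces q = 1.25, total output Q = 8.75, price P = 251.5.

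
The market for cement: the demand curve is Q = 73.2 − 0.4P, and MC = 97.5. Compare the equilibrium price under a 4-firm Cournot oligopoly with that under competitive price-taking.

Inverting demand: P = 183 − 2.5Q.
In a 4-firm Cournot equilibrium, symmetry and the first-order condition give q = (183 − 97.5)/(12.5) = 6.84. So Q = 27.36 and P = 114.6.
Perfect competition: P = MC = 97.5, so 183 − 2.5Q = 97.5 and Q = 34.2.

Cournot: P = 114.6; Competition: P = 97.5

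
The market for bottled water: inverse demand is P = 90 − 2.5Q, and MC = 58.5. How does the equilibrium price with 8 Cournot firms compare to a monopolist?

Cournot with 8 identical firms: the symmetric best-response condition is 90 − 22.5q = 58.5. Each firm produces q = 1.4, total output Q = 11.2, price P = 62.
Monopoly sets MR = MC: 90 − 5Q = 58.5 ⇒ Q = 6.3, P = 90 − 2.5·6.3 = 74.25.

Cournot: P = 62; Monopoly: P = 74.25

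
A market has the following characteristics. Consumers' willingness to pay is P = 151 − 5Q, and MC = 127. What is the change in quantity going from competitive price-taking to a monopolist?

Quantity falls by 2.4

Competitive firms price at marginal cost: P = 127, giving Q = 4.8.
Monopoly sets MR = MC: 151 − 10Q = 127 ⇒ Q = 2.4, P = 151 − 5·2.4 = 139.
Change in quantity: 2.4 − 4.8 = −2.4.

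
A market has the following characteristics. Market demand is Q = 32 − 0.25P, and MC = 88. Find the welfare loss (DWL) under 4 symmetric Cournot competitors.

DWL = 8

Inverting demand: P = 128 − 4Q.
Perfect competition: P = MC = 88, so 128 − 4Q = 88 and Q = 10.
Cournot with 4 identical firms: the symmetric best-response condition is 128 − 20q = 88. Each firm produces q = 2, total output Q = 8, price P = 96.
DWL is the triangle between Q = 8 and Q = 10: ½·(10 − 8)·(96 − 88) = 8.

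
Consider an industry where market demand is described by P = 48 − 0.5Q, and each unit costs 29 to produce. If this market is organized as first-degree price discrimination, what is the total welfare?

A perfectly discriminating monopolist sells every unit with P(Q) ≥ MC(Q), so output equals the competitive quantity Q = 38. Each buyer pays their reservation price, so CS = 0 and the firm captures all surplus.
TS = 361 (equal to competitive TS).

TS = 361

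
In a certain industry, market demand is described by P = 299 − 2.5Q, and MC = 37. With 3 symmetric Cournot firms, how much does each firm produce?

Cournot with 3 identical firms: the symmetric best-response condition is 299 − 10q = 37. Each firm produces q = 26.2, total output Q = 78.6, price P = 102.5.

q_i = 26.2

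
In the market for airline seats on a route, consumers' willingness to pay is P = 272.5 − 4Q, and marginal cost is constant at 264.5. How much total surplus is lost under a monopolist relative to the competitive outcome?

Perfect competition: P = MC = 264.5, so 272.5 − 4Q = 264.5 and Q = 2.
A monopolist chooses Q where MR = MC. MR = 272.5 − 8Q; setting this equal to 264.5 gives Q = 1 and P = 268.5.
DWL is the triangle between Q = 1 and Q = 2: ½·(2 − 1)·(268.5 − 264.5) = 2.

DWL = 2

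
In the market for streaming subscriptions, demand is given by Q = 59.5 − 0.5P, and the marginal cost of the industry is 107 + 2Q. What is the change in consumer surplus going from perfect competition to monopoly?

Consumer surplus falls by 5

Inverting demand: P = 119 − 2Q.
Competitive equilibrium sets price equal to marginal cost: 119 − 2Q = 107 + 2Q, so Q = 3 and P = 113.
CS = ½·(119 − 113)·3 = 9.
The monopolist equates marginal revenue to marginal cost: 119 − 4Q = 107 + 2Q, so Q = 2. From demand, P = 115.
CS = ½·(119 − 115)·2 = 4.
Change in consumer surplus: 4 − 9 = −5.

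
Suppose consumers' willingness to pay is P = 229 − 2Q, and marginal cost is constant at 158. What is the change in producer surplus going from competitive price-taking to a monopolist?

Under competition P = MC = 158, so Q = (229 − 158)/2 = 35.5.
PS = (158 − 158)·35.5 = 0.
A monopolist chooses Q where MR = MC. MR = 229 − 4Q; setting this equal to 158 gives Q = 17.75 and P = 193.5.
PS = (193.5 − 158)·17.75 = 630.125.
Change in producer surplus: 630.125 − 0 = 630.125.

Producer surplus rises by 630.125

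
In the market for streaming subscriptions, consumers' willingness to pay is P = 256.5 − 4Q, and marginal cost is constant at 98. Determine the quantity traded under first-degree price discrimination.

With perfect price discrimination, output is the efficient level Q = 39.625 (where demand meets MC), but every buyer pays their willingness to pay: CS = 0 and PS = total surplus.

Q = 39.625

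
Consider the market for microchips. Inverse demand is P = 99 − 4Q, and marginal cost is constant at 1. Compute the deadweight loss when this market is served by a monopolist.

Under competition P = MC = 1, so Q = (99 − 1)/4 = 24.5.
A monopolist chooses Q where MR = MC. MR = 99 − 8Q; setting this equal to 1 gives Q = 12.25 and P = 50.
DWL is the triangle between Q = 12.25 and Q = 24.5: ½·(24.5 − 12.25)·(50 − 1) = 300.125.

DWL = 300.125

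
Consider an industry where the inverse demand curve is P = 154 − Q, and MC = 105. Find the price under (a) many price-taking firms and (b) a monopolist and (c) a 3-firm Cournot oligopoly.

Perfect competition: P = MC = 105, so 154 − Q = 105 and Q = 49.
Monopoly sets MR = MC: 154 − 2Q = 105 ⇒ Q = 24.5, P = 154 − 24.5 = 129.5.
Cournot with 3 identical firms: the symmetric best-response condition is 154 − 4q = 105. Each firm produces q = 12.25, total output Q = 36.75, price P = 117.25.

Competition: P = 105; Monopoly: P = 129.5; Cournot: P = 117.25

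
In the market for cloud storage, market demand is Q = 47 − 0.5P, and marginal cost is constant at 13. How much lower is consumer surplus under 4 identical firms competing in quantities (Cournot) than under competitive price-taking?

Inverting demand: P = 94 − 2Q.
Under competition P = MC = 13, so Q = (94 − 13)/2 = 40.5.
CS = ½·(94 − 13)·40.5 = 1640.25.
In a 4-firm Cournot equilibrium, symmetry and the first-order condition give q = (94 − 13)/(10) = 8.1. So Q = 32.4 and P = 29.2.
CS = ½·(94 − 29.2)·32.4 = 1049.76.
Change in consumer surplus: 1049.76 − 1640.25 = −590.49.

Consumer surplus falls by 590.49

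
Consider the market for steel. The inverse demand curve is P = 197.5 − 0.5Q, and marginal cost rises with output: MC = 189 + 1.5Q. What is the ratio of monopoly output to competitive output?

Q_m/Q_c = 0.8

Monopoly sets MR = MC: 197.5 − Q = 189 + 1.5Q ⇒ Q = 3.4, P = 197.5 − 0.5·3.4 = 195.8.
Under competition P = MC: 197.5 − 0.5Q = 189 + 1.5Q ⇒ Q = 4.25, P = 195.375.
Ratio Q_m/Q_c = 3.4/4.25 = 0.8.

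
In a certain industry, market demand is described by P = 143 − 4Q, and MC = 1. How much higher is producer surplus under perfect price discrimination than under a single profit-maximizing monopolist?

A monopolist chooses Q where MR = MC. MR = 143 − 8Q; setting this equal to 1 gives Q = 17.75 and P = 72.
PS = (72 − 1)·17.75 = 1260.25.
A perfectly discriminating monopolist sells every unit with P(Q) ≥ MC(Q), so output equals the competitive quantity Q = 35.5. Each buyer pays their reservation price, so CS = 0 and the firm captures all surplus.
PS = ½·(143 − 1)·35.5 = 2520.5.
Change in producer surplus: 2520.5 − 1260.25 = 1260.25.

PS rises by 1260.25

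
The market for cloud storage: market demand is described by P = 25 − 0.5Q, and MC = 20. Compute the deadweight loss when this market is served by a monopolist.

DWL = 6.25

Under competition P = MC = 20, so Q = (25 − 20)/0.5 = 10.
A monopolist chooses Q where MR = MC. MR = 25 − Q; setting this equal to 20 gives Q = 5 and P = 22.5.
DWL is the triangle between Q = 5 and Q = 10: ½·(10 − 5)·(22.5 − 20) = 6.25.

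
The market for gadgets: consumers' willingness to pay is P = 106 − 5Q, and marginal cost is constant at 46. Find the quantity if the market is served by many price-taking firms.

Perfect competition: P = MC = 46, so 106 − 5Q = 46 and Q = 12.

Q = 12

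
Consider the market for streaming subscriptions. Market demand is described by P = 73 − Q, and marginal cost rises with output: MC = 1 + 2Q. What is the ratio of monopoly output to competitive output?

A monopolist chooses Q where MR = MC. MR = 73 − 2Q; setting this equal to 1 + 2Q gives Q = 18 and P = 55.
Under competition P = MC: 73 − Q = 1 + 2Q ⇒ Q = 24, P = 49.
Ratio Q_m/Q_c = 18/24 = 0.75.

Q_m/Q_c = 0.75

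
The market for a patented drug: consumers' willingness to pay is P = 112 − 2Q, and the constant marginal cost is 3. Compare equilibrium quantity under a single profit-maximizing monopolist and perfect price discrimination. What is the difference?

Equilibrium quantity rises by 27.25

A monopolist chooses Q where MR = MC. MR = 112 − 4Q; setting this equal to 3 gives Q = 27.25 and P = 57.5.
A perfectly discriminating monopolist sells every unit with P(Q) ≥ MC(Q), so output equals the competitive quantity Q = 54.5. Each buyer pays their reservation price, so CS = 0 and the firm captures all surplus.
Change in equilibrium quantity: 54.5 − 27.25 = 27.25.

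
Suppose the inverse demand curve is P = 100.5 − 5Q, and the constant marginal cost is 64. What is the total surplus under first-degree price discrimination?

With perfect price discrimination, output is the efficient level Q = 7.3 (where demand meets MC), but every buyer pays their willingness to pay: CS = 0 and PS = total surplus.
TS = 133.225 (equal to competitive TS).

TS = 133.225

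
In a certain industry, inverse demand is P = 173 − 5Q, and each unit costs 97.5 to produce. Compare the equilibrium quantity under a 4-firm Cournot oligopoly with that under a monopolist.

Cournot: Q = 12.08; Monopoly: Q = 7.55

In a 4-firm Cournot equilibrium, symmetry and the first-order condition give q = (173 − 97.5)/(25) = 3.02. So Q = 12.08 and P = 112.6.
A monopolist chooses Q where MR = MC. MR = 173 − 10Q; setting this equal to 97.5 gives Q = 7.55 and P = 135.25.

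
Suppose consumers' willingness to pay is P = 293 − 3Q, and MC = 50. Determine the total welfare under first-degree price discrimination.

TS = 9841.5

With perfect price discrimination, output is the efficient level Q = 81 (where demand meets MC), but every buyer pays their willingness to pay: CS = 0 and PS = total surplus.
TS = 9841.5 (equal to competitive TS).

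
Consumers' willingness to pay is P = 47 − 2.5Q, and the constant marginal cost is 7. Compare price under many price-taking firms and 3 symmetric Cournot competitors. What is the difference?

Under competition P = MC = 7, so Q = (47 − 7)/2.5 = 16.
With 3 symmetric Cournot firms, each firm's FOC gives 47 − 10q = 7, so q = 4, Q = 3·4 = 12, and P = 17.
Change in price: 17 − 7 = 10.

P rises by 10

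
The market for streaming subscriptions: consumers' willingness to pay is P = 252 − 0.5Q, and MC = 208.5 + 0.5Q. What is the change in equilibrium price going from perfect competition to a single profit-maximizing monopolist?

Under competition P = MC: 252 − 0.5Q = 208.5 + 0.5Q ⇒ Q = 43.5, P = 230.25.
The monopolist equates marginal revenue to marginal cost: 252 − Q = 208.5 + 0.5Q, so Q = 29. From demand, P = 237.5.
Change in equilibrium price: 237.5 − 230.25 = 7.25.

P rises by 7.25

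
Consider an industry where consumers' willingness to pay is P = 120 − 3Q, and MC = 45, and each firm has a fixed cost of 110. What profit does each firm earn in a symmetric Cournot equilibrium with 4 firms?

π_i = −35

Cournot with 4 identical firms: the symmetric best-response condition is 120 − 15q = 45. Each firm produces q = 5, total output Q = 20, price P = 60.
Each firm's profit = (60 − 45)·5 − 110 = −35.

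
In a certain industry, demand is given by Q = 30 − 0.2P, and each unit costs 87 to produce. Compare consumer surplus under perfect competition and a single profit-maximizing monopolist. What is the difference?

Inverting demand: P = 150 − 5Q.
Under competition P = MC = 87, so Q = (150 − 87)/5 = 12.6.
CS = ½·(150 − 87)·12.6 = 396.9.
Monopoly sets MR = MC: 150 − 10Q = 87 ⇒ Q = 6.3, P = 150 − 5·6.3 = 118.5.
CS = ½·(150 − 118.5)·6.3 = 99.225.
Change in consumer surplus: 99.225 − 396.9 = −297.675.

CS falls by 297.675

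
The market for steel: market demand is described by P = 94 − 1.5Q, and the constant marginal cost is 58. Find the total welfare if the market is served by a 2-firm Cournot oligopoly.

With 2 symmetric Cournot firms, each firm's FOC gives 94 − 4.5q = 58, so q = 8, Q = 2·8 = 16, and P = 70.
CS = ½·(94 − 70)·16 = 192; PS = (70 − 58)·16 = 192; TS = 384.

TS = 384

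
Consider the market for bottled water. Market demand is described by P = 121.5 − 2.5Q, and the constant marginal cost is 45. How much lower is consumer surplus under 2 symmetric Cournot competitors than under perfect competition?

CS falls by 650.25

Under competition P = MC = 45, so Q = (121.5 − 45)/2.5 = 30.6.
CS = ½·(121.5 − 45)·30.6 = 1170.45.
With 2 symmetric Cournot firms, each firm's FOC gives 121.5 − 7.5q = 45, so q = 10.2, Q = 2·10.2 = 20.4, and P = 70.5.
CS = ½·(121.5 − 70.5)·20.4 = 520.2.
Change in consumer surplus: 520.2 − 1170.45 = −650.25.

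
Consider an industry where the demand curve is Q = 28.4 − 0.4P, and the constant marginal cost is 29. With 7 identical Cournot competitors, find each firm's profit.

Inverting demand: P = 71 − 2.5Q.
In a 7-firm Cournot equilibrium, symmetry and the first-order condition give q = (71 − 29)/(20) = 2.1. So Q = 14.7 and P = 34.25.
Each firm's profit = (34.25 − 29)·2.1 = 11.025.

π_i = 11.025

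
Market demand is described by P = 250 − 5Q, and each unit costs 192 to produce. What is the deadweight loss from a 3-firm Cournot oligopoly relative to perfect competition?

DWL = 21.025

Competitive firms price at marginal cost: P = 192, giving Q = 11.6.
In a 3-firm Cournot equilibrium, symmetry and the first-order condition give q = (250 − 192)/(20) = 2.9. So Q = 8.7 and P = 206.5.
DWL is the triangle between Q = 8.7 and Q = 11.6: ½·(11.6 − 8.7)·(206.5 − 192) = 21.025.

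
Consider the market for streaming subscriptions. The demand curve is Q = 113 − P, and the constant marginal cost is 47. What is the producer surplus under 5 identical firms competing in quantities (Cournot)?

PS = 605

Inverting demand: P = 113 − Q.
In a 5-firm Cournot equilibrium, symmetry and the first-order condition give q = (113 − 47)/(6) = 11. So Q = 55 and P = 58.
PS = (58 − 47)·55 = 605.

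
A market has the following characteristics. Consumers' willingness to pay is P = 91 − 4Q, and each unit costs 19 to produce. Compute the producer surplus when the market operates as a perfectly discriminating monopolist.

Under first-degree price discrimination the firm charges each unit its demand price and produces up to where P = MC, i.e. Q = 18. Consumer surplus is zero; producer surplus equals total surplus.
PS = ½·(91 − 19)·18 = 648.

PS = 648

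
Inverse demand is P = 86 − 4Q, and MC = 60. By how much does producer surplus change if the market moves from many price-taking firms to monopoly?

Producer surplus rises by 42.25

Under competition P = MC = 60, so Q = (86 − 60)/4 = 6.5.
PS = (60 − 60)·6.5 = 0.
The monopolist equates marginal revenue to marginal cost: 86 − 8Q = 60, so Q = 3.25. From demand, P = 73.
PS = (73 − 60)·3.25 = 42.25.
Change in producer surplus: 42.25 − 0 = 42.25.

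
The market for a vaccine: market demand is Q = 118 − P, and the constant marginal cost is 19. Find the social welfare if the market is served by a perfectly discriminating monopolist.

TS = 4900.5

Inverting demand: P = 118 − Q.
A perfectly discriminating monopolist sells every unit with P(Q) ≥ MC(Q), so output equals the competitive quantity Q = 99. Each buyer pays their reservation price, so CS = 0 and the firm captures all surplus.
TS = 4900.5 (equal to competitive TS).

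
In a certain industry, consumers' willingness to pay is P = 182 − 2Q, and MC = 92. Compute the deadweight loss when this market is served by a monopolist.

DWL = 506.25

Perfect competition: P = MC = 92, so 182 − 2Q = 92 and Q = 45.
A monopolist chooses Q where MR = MC. MR = 182 − 4Q; setting this equal to 92 gives Q = 22.5 and P = 137.
DWL is the triangle between Q = 22.5 and Q = 45: ½·(45 − 22.5)·(137 − 92) = 506.25.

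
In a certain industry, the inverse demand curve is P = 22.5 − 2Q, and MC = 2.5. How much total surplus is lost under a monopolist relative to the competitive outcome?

DWL = 25

Under competition P = MC = 2.5, so Q = (22.5 − 2.5)/2 = 10.
The monopolist equates marginal revenue to marginal cost: 22.5 − 4Q = 2.5, so Q = 5. From demand, P = 12.5.
DWL is the triangle between Q = 5 and Q = 10: ½·(10 − 5)·(12.5 − 2.5) = 25.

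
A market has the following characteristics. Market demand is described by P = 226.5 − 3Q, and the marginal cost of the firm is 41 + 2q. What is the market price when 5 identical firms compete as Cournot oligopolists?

Cournot with 5 identical firms: the symmetric best-response condition is 226.5 − 18q = 41 + 2q. Each firm produces q = 9.275, total output Q = 46.375, price P = 87.375.

P = 87.375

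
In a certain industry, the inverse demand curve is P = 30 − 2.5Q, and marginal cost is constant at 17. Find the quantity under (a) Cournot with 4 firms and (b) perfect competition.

Cournot: Q = 4.16; Competition: Q = 5.2

In a 4-firm Cournot equilibrium, symmetry and the first-order condition give q = (30 − 17)/(12.5) = 1.04. So Q = 4.16 and P = 19.6.
Under competition P = MC = 17, so Q = (30 − 17)/2.5 = 5.2.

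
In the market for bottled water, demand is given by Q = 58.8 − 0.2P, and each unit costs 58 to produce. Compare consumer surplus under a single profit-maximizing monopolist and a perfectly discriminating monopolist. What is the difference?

Inverting demand: P = 294 − 5Q.
The monopolist equates marginal revenue to marginal cost: 294 − 10Q = 58, so Q = 23.6. From demand, P = 176.
CS = ½·(294 − 176)·23.6 = 1392.4.
With perfect price discrimination, output is the efficient level Q = 47.2 (where demand meets MC), but every buyer pays their willingness to pay: CS = 0 and PS = total surplus.
CS = 0.
Change in consumer surplus: 0 − 1392.4 = −1392.4.

CS falls by 1392.4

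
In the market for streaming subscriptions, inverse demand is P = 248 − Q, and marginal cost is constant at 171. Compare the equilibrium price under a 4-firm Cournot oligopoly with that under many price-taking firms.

Cournot: P = 186.4; Competition: P = 171

Cournot with 4 identical firms: the symmetric best-response condition is 248 − 5q = 171. Each firm produces q = 15.4, total output Q = 61.6, price P = 186.4.
Under competition P = MC = 171, so Q = (248 − 171)/1 = 77.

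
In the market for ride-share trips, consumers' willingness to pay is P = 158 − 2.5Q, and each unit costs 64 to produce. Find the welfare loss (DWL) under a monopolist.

Competitive firms price at marginal cost: P = 64, giving Q = 37.6.
Monopoly sets MR = MC: 158 − 5Q = 64 ⇒ Q = 18.8, P = 158 − 2.5·18.8 = 111.
DWL is the triangle between Q = 18.8 and Q = 37.6: ½·(37.6 − 18.8)·(111 − 64) = 441.8.

DWL = 441.8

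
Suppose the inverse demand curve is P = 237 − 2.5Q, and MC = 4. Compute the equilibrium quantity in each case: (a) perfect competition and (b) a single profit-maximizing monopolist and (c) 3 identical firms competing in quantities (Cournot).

Under competition P = MC = 4, so Q = (237 − 4)/2.5 = 93.2.
Monopoly sets MR = MC: 237 − 5Q = 4 ⇒ Q = 46.6, P = 237 − 2.5·46.6 = 120.5.
In a 3-firm Cournot equilibrium, symmetry and the first-order condition give q = (237 − 4)/(10) = 23.3. So Q = 69.9 and P = 62.25.

Competition: Q = 93.2; Monopoly: Q = 46.6; Cournot: Q = 69.9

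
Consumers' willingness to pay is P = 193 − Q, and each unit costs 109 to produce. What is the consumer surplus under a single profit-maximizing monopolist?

Monopoly sets MR = MC: 193 − 2Q = 109 ⇒ Q = 42, P = 193 − 42 = 151.
CS = ½·(193 − 151)·42 = 882.

CS = 882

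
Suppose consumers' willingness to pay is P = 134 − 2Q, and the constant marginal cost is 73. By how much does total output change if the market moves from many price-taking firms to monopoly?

Under competition P = MC = 73, so Q = (134 − 73)/2 = 30.5.
The monopolist equates marginal revenue to marginal cost: 134 − 4Q = 73, so Q = 15.25. From demand, P = 103.5.
Change in total output: 15.25 − 30.5 = −15.25.

Total output falls by 15.25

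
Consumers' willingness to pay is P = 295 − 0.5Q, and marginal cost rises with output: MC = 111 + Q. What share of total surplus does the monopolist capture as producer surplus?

A monopolist chooses Q where MR = MC. MR = 295 − Q; setting this equal to 111 + Q gives Q = 92 and P = 249.
CS = ½·(295 − 249)·92 = 2116.
PS = P·Q − VC(Q) = 249·92 − (111·92 + ½·1·92²) = 8464.
Share captured = PS/TS = 8464/10580 = 0.8.

PS/TS = 0.8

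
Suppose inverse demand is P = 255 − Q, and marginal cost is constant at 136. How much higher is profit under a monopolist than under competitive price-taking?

Perfect competition: P = MC = 136, so 255 − Q = 136 and Q = 119.
Profit = (136 − 136)·119 = 0.
A monopolist chooses Q where MR = MC. MR = 255 − 2Q; setting this equal to 136 gives Q = 59.5 and P = 195.5.
Profit = (195.5 − 136)·59.5 = 3540.25.
Change in profit: 3540.25 − 0 = 3540.25.

π rises by 3540.25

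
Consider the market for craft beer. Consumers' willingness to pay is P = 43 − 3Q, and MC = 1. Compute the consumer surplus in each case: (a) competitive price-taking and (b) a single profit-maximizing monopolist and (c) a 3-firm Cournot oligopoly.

Under competition P = MC = 1, so Q = (43 − 1)/3 = 14.
CS = ½·(43 − 1)·14 = 294.
The monopolist equates marginal revenue to marginal cost: 43 − 6Q = 1, so Q = 7. From demand, P = 22.
CS = ½·(43 − 22)·7 = 73.5.
Cournot with 3 identical firms: the symmetric best-response condition is 43 − 12q = 1. Each firm produces q = 3.5, total output Q = 10.5, price P = 11.5.
CS = ½·(43 − 11.5)·10.5 = 165.375.

Competition: CS = 294; Monopoly: CS = 73.5; Cournot: CS = 165.375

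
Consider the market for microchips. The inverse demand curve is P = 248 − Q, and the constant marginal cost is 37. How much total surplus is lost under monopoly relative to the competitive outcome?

DWL = 5565.125

Under competition P = MC = 37, so Q = (248 − 37)/1 = 211.
The monopolist equates marginal revenue to marginal cost: 248 − 2Q = 37, so Q = 105.5. From demand, P = 142.5.
DWL is the triangle between Q = 105.5 and Q = 211: ½·(211 − 105.5)·(142.5 − 37) = 5565.125.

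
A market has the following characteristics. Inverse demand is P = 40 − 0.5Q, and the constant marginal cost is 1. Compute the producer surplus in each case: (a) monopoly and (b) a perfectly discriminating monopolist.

The monopolist equates marginal revenue to marginal cost: 40 − Q = 1, so Q = 39. From demand, P = 20.5.
PS = (20.5 − 1)·39 = 760.5.
With perfect price discrimination, output is the efficient level Q = 78 (where demand meets MC), but every buyer pays their willingness to pay: CS = 0 and PS = total surplus.
PS = ½·(40 − 1)·78 = 1521.

Monopoly: PS = 760.5; Perfect PD: PS = 1521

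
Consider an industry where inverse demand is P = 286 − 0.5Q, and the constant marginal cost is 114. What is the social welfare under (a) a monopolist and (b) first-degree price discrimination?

The monopolist equates marginal revenue to marginal cost: 286 − Q = 114, so Q = 172. From demand, P = 200.
CS = ½·(286 − 200)·172 = 7396; PS = (200 − 114)·172 = 14792; TS = 22188.
A perfectly discriminating monopolist sells every unit with P(Q) ≥ MC(Q), so output equals the competitive quantity Q = 344. Each buyer pays their reservation price, so CS = 0 and the firm captures all surplus.
TS = 29584 (equal to competitive TS).

Monopoly: TS = 22188; Perfect PD: TS = 29584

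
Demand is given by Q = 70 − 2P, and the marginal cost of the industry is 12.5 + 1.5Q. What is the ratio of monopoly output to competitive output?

Q_m/Q_c = 0.8

Inverting demand: P = 35 − 0.5Q.
The monopolist equates marginal revenue to marginal cost: 35 − Q = 12.5 + 1.5Q, so Q = 9. From demand, P = 30.5.
Competitive equilibrium sets price equal to marginal cost: 35 − 0.5Q = 12.5 + 1.5Q, so Q = 11.25 and P = 29.375.
Ratio Q_m/Q_c = 9/11.25 = 0.8.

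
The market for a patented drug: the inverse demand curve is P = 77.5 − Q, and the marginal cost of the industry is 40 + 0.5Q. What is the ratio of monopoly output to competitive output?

The monopolist equates marginal revenue to marginal cost: 77.5 − 2Q = 40 + 0.5Q, so Q = 15. From demand, P = 62.5.
Competitive equilibrium sets price equal to marginal cost: 77.5 − Q = 40 + 0.5Q, so Q = 25 and P = 52.5.
Ratio Q_m/Q_c = 15/25 = 0.6.

Q_m/Q_c = 0.6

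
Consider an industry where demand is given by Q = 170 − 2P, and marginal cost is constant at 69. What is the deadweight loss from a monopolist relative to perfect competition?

Inverting demand: P = 85 − 0.5Q.
Perfect competition: P = MC = 69, so 85 − 0.5Q = 69 and Q = 32.
A monopolist chooses Q where MR = MC. MR = 85 − Q; setting this equal to 69 gives Q = 16 and P = 77.
DWL is the triangle between Q = 16 and Q = 32: ½·(32 − 16)·(77 − 69) = 64.

DWL = 64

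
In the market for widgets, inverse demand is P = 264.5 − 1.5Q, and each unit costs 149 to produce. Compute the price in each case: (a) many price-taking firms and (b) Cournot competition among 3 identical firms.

Competition: P = 149; Cournot: P = 177.875

Perfect competition: P = MC = 149, so 264.5 − 1.5Q = 149 and Q = 77.
In a 3-firm Cournot equilibrium, symmetry and the first-order condition give q = (264.5 − 149)/(6) = 19.25. So Q = 57.75 and P = 177.875.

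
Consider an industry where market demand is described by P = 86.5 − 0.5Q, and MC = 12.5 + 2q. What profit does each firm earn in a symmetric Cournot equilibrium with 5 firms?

π_i = 328.56

Cournot with 5 identical firms: the symmetric best-response condition is 86.5 − 3q = 12.5 + 2q. Each firm produces q = 14.8, total output Q = 74, price P = 49.5.
Each firm's profit = 49.5·14.8 − (12.5·14.8 + ½·2·14.8²) = 328.56.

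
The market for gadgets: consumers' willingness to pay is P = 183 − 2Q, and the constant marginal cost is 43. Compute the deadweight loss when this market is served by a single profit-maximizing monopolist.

DWL = 1225

Under competition P = MC = 43, so Q = (183 − 43)/2 = 70.
The monopolist equates marginal revenue to marginal cost: 183 − 4Q = 43, so Q = 35. From demand, P = 113.
DWL is the triangle between Q = 35 and Q = 70: ½·(70 − 35)·(113 − 43) = 1225.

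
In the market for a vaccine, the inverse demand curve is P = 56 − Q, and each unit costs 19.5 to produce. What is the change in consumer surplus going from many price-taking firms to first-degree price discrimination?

Perfect competition: P = MC = 19.5, so 56 − Q = 19.5 and Q = 36.5.
CS = ½·(56 − 19.5)·36.5 = 666.125.
With perfect price discrimination, output is the efficient level Q = 36.5 (where demand meets MC), but every buyer pays their willingness to pay: CS = 0 and PS = total surplus.
CS = 0.
Change in consumer surplus: 0 − 666.125 = −666.125.

CS falls by 666.125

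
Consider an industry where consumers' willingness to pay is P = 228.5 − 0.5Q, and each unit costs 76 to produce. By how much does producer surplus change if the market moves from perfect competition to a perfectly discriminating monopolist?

Producer surplus rises by 23256.25

Competitive firms price at marginal cost: P = 76, giving Q = 305.
PS = (76 − 76)·305 = 0.
Under first-degree price discrimination the firm charges each unit its demand price and produces up to where P = MC, i.e. Q = 305. Consumer surplus is zero; producer surplus equals total surplus.
PS = ½·(228.5 − 76)·305 = 23256.25.
Change in producer surplus: 23256.25 − 0 = 23256.25.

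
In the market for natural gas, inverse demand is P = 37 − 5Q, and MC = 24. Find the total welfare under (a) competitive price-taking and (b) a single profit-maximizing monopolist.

Competition: TS = 16.9; Monopoly: TS = 12.675

Under competition P = MC = 24, so Q = (37 − 24)/5 = 2.6.
CS = ½·(37 − 24)·2.6 = 16.9; PS = (24 − 24)·2.6 = 0; TS = 16.9.
Monopoly sets MR = MC: 37 − 10Q = 24 ⇒ Q = 1.3, P = 37 − 5·1.3 = 30.5.
CS = ½·(37 − 30.5)·1.3 = 4.225; PS = (30.5 − 24)·1.3 = 8.45; TS = 12.675.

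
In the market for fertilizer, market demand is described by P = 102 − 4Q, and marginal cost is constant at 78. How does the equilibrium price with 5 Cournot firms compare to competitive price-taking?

In a 5-firm Cournot equilibrium, symmetry and the first-order condition give q = (102 − 78)/(24) = 1. So Q = 5 and P = 82.
Under competition P = MC = 78, so Q = (102 − 78)/4 = 6.

Cournot: P = 82; Competition: P = 78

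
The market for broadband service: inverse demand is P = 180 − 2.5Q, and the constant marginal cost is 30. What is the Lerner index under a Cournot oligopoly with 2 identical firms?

Lerner index = 0.625

In a 2-firm Cournot equilibrium, symmetry and the first-order condition give q = (180 − 30)/(7.5) = 20. So Q = 40 and P = 80.
Lerner index = (P − MC)/P = (80 − 30)/80 = 0.625.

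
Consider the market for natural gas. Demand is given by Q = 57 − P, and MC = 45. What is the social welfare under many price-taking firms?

TS = 72

Inverting demand: P = 57 − Q.
Perfect competition: P = MC = 45, so 57 − Q = 45 and Q = 12.
CS = ½·(57 − 45)·12 = 72; PS = (45 − 45)·12 = 0; TS = 72.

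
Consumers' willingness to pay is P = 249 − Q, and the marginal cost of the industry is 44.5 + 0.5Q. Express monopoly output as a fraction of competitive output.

Q_m/Q_c = 0.6

A monopolist chooses Q where MR = MC. MR = 249 − 2Q; setting this equal to 44.5 + 0.5Q gives Q = 81.8 and P = 167.2.
Under competition P = MC: 249 − Q = 44.5 + 0.5Q ⇒ Q = 409/3, P = 338/3.
Ratio Q_m/Q_c = 81.8/(409/3) = 0.6.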